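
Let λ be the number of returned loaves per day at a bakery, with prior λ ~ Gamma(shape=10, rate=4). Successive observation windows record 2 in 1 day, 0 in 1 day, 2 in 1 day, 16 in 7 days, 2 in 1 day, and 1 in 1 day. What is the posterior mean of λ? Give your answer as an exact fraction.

33/16

Total count: 2 + 0 + 2 + 16 + 2 + 1 = 23.
Total exposure: 1 + 1 + 1 + 7 + 1 + 1 = 12 days.
The Gamma prior is conjugate for the Poisson rate, so λ | data ~ Gamma(10+23, 4+12) = Gamma(33, 16).
Posterior mean = α'/β' = 33/16.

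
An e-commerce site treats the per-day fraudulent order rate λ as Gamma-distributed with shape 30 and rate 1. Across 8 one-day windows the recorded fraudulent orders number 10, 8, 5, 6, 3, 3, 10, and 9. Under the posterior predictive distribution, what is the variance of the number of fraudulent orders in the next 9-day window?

168

Total count: 10 + 8 + 5 + 6 + 3 + 3 + 10 + 9 = 54.
Total exposure: 8 days.
Conjugate update: add total count to the shape and total exposure to the rate, giving Gamma(84, 9).
The posterior predictive for a window of length T is Negative Binomial with variance T·α'·(β'+T)/β'² = 9·84·18/81 = 168.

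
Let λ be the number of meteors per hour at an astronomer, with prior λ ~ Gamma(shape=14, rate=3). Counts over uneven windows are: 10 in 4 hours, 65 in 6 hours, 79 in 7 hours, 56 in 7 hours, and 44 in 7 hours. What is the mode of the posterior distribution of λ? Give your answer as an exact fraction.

Total count: 10 + 65 + 79 + 56 + 44 = 254.
Total exposure: 4 + 6 + 7 + 7 + 7 = 31 hours.
Posterior: α' = 14 + 254 = 268, β' = 3 + 31 = 34.
Posterior mode = (α'−1)/β' = 267/34.

267/34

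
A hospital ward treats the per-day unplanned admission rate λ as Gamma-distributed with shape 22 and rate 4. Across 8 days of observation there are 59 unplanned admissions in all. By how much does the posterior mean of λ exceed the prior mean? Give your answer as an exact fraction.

5/4

Total count 59 over total exposure 8 days.
Posterior: α' = 22 + 59 = 81, β' = 4 + 8 = 12.
Posterior mean = 81/12 = 27/4; prior mean = 22/4 = 11/2. Difference = 27/4 − 11/2 = 5/4.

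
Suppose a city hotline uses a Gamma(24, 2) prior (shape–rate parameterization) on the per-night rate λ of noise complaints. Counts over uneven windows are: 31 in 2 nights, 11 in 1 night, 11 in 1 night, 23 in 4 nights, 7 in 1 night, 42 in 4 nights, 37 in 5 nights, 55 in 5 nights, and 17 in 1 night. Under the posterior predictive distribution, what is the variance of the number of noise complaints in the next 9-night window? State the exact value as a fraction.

40635/338

Total count: 31 + 11 + 11 + 23 + 7 + 42 + 37 + 55 + 17 = 234.
Total exposure: 2 + 1 + 1 + 4 + 1 + 4 + 5 + 5 + 1 = 24 nights.
Conjugate update: add total count to the shape and total exposure to the rate, giving Gamma(258, 26).
The posterior predictive for a window of length T is Negative Binomial with variance T·α'·(β'+T)/β'² = 9·258·35/676 = 40635/338.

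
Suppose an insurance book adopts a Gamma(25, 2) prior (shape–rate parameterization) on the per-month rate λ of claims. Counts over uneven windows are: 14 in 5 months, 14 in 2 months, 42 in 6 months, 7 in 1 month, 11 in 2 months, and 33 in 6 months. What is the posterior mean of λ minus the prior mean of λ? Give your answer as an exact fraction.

-77/12

Total count: 14 + 14 + 42 + 7 + 11 + 33 = 121.
Total exposure: 5 + 2 + 6 + 1 + 2 + 6 = 22 months.
Posterior: α' = 25 + 121 = 146, β' = 2 + 22 = 24.
Posterior mean = 146/24 = 73/12; prior mean = 25/2 = 25/2. Difference = 73/12 − 25/2 = -77/12.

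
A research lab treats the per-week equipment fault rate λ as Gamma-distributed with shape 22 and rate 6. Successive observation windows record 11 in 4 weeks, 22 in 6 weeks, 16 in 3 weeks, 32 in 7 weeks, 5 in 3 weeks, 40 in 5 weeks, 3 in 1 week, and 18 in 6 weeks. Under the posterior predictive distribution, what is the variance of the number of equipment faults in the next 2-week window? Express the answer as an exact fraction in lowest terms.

14534/1681

Total count: 11 + 22 + 16 + 32 + 5 + 40 + 3 + 18 = 147.
Total exposure: 4 + 6 + 3 + 7 + 3 + 5 + 1 + 6 = 35 weeks.
Posterior: α' = 22 + 147 = 169, β' = 6 + 35 = 41.
The posterior predictive for a window of length T is Negative Binomial with variance T·α'·(β'+T)/β'² = 2·169·43/1681 = 14534/1681.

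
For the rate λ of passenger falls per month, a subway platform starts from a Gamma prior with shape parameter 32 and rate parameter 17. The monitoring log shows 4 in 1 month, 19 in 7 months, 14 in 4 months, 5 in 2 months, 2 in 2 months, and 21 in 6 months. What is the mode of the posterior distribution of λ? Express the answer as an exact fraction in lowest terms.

Total count: 4 + 19 + 14 + 5 + 2 + 21 = 65.
Total exposure: 1 + 7 + 4 + 2 + 2 + 6 = 22 months.
Conjugate update: add total count to the shape and total exposure to the rate, giving Gamma(97, 39).
Posterior mode = (α'−1)/β' = 96/39 = 32/13.

32/13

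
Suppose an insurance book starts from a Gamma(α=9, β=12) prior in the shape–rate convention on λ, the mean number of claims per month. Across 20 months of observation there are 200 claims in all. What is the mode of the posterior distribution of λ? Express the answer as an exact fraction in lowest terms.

13/2

Total count 200 over total exposure 20 months.
By Gamma–Poisson conjugacy, the posterior is Gamma(α + Σx, β + Σt) = Gamma(9 + 200, 12 + 20) = Gamma(209, 32).
Posterior mode = (α'−1)/β' = 208/32 = 13/2.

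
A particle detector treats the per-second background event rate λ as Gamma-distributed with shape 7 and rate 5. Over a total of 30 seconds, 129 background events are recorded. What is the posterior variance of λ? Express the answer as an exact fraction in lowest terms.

136/1225

Total count 129 over total exposure 30 seconds.
By Gamma–Poisson conjugacy, the posterior is Gamma(α + Σx, β + Σt) = Gamma(7 + 129, 5 + 30) = Gamma(136, 35).
Posterior variance = α'/β'² = 136/1225.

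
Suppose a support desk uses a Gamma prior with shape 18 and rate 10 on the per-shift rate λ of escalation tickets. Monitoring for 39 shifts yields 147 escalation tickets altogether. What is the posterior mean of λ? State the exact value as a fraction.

165/49

Total count 147 over total exposure 39 shifts.
Conjugate update: add total count to the shape and total exposure to the rate, giving Gamma(165, 49).
Posterior mean = α'/β' = 165/49.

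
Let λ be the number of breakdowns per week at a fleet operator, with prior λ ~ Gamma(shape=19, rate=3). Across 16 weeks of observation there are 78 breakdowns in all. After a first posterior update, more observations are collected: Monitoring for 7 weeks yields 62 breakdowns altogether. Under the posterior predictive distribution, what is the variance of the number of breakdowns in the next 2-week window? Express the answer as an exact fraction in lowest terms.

Total count 78 over total exposure 16 weeks.
After the first batch: Gamma(19 + 78, 3 + 16) = Gamma(97, 19).
Total count 62 over total exposure 7 weeks.
After the second batch: Gamma(97 + 62, 19 + 7) = Gamma(159, 26).
The posterior predictive for a window of length T is Negative Binomial with variance T·α'·(β'+T)/β'² = 2·159·28/676 = 2226/169.

2226/169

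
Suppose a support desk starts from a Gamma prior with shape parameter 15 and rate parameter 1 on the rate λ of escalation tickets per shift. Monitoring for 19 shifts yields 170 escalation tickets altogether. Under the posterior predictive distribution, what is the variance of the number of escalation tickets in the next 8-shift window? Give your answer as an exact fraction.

Total count 170 over total exposure 19 shifts.
The Gamma prior is conjugate for the Poisson rate, so λ | data ~ Gamma(15+170, 1+19) = Gamma(185, 20).
The posterior predictive for a window of length T is Negative Binomial with variance T·α'·(β'+T)/β'² = 8·185·28/400 = 518/5.

518/5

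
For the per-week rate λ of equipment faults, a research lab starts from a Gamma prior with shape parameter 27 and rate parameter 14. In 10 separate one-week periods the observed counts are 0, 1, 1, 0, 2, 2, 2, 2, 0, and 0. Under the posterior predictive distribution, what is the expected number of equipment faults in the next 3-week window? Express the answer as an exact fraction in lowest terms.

Total count: 0 + 1 + 1 + 0 + 2 + 2 + 2 + 2 + 0 + 0 = 10.
Total exposure: 10 weeks.
Conjugate update: add total count to the shape and total exposure to the rate, giving Gamma(37, 24).
Predictive mean over a 3-week window = T·E[λ|data] = 3·37/24 = 37/8.

37/8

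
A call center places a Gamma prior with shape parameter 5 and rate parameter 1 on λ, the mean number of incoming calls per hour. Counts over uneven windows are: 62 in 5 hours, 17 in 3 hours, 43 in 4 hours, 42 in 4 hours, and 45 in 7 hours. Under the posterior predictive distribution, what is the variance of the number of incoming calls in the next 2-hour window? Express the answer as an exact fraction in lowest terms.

Total count: 62 + 17 + 43 + 42 + 45 = 209.
Total exposure: 5 + 3 + 4 + 4 + 7 = 23 hours.
The Gamma prior is conjugate for the Poisson rate, so λ | data ~ Gamma(5+209, 1+23) = Gamma(214, 24).
The posterior predictive for a window of length T is Negative Binomial with variance T·α'·(β'+T)/β'² = 2·214·26/576 = 1391/72.

1391/72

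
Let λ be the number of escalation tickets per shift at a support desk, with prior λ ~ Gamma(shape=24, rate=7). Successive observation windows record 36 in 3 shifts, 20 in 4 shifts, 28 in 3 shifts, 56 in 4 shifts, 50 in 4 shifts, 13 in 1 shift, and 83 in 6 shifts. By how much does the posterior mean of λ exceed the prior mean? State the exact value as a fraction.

Total count: 36 + 20 + 28 + 56 + 50 + 13 + 83 = 286.
Total exposure: 3 + 4 + 3 + 4 + 4 + 1 + 6 = 25 shifts.
Gamma(α, β) with Poisson data over total exposure Σt gives posterior Gamma(α+Σx, β+Σt) = Gamma(310, 32).
Posterior mean = 310/32 = 155/16; prior mean = 24/7 = 24/7. Difference = 155/16 − 24/7 = 701/112.

701/112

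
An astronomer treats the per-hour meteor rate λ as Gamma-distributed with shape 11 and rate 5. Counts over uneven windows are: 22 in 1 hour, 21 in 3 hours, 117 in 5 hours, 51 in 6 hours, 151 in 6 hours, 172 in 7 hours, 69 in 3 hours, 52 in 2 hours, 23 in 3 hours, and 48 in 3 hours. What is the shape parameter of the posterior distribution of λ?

737

Total count: 22 + 21 + 117 + 51 + 151 + 172 + 69 + 52 + 23 + 48 = 726.
Total exposure: 1 + 3 + 5 + 6 + 6 + 7 + 3 + 2 + 3 + 3 = 39 hours.
Posterior: α' = 11 + 726 = 737, β' = 5 + 39 = 44.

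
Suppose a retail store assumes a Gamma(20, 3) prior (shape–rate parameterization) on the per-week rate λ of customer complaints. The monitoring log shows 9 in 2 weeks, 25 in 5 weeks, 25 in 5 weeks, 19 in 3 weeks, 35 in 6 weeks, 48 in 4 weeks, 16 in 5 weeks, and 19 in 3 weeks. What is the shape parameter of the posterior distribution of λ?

Total count: 9 + 25 + 25 + 19 + 35 + 48 + 16 + 19 = 196.
Total exposure: 2 + 5 + 5 + 3 + 6 + 4 + 5 + 3 = 33 weeks.
Gamma(α, β) with Poisson data over total exposure Σt gives posterior Gamma(α+Σx, β+Σt) = Gamma(216, 36).

216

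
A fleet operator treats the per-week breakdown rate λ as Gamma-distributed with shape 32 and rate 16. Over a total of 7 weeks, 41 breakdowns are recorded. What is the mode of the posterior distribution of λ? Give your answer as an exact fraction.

72/23

Total count 41 over total exposure 7 weeks.
The Gamma prior is conjugate for the Poisson rate, so λ | data ~ Gamma(32+41, 16+7) = Gamma(73, 23).
Posterior mode = (α'−1)/β' = 72/23.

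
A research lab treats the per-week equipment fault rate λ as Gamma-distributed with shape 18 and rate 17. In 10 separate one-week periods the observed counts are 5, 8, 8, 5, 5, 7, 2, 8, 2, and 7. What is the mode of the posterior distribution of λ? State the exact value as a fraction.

Total count: 5 + 8 + 8 + 5 + 5 + 7 + 2 + 8 + 2 + 7 = 57.
Total exposure: 10 weeks.
By Gamma–Poisson conjugacy, the posterior is Gamma(α + Σx, β + Σt) = Gamma(18 + 57, 17 + 10) = Gamma(75, 27).
Posterior mode = (α'−1)/β' = 74/27.

74/27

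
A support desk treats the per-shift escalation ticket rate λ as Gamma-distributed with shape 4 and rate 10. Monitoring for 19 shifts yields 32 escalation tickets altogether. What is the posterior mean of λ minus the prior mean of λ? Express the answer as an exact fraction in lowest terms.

122/145

Total count 32 over total exposure 19 shifts.
Posterior: α' = 4 + 32 = 36, β' = 10 + 19 = 29.
Posterior mean = 36/29 = 36/29; prior mean = 4/10 = 2/5. Difference = 36/29 − 2/5 = 122/145.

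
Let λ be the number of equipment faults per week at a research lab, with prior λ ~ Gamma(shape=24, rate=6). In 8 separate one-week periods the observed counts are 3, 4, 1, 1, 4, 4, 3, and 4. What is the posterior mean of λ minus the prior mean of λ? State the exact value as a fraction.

-4/7

Total count: 3 + 4 + 1 + 1 + 4 + 4 + 3 + 4 = 24.
Total exposure: 8 weeks.
Posterior: α' = 24 + 24 = 48, β' = 6 + 8 = 14.
Posterior mean = 48/14 = 24/7; prior mean = 24/6 = 4. Difference = 24/7 − 4 = -4/7.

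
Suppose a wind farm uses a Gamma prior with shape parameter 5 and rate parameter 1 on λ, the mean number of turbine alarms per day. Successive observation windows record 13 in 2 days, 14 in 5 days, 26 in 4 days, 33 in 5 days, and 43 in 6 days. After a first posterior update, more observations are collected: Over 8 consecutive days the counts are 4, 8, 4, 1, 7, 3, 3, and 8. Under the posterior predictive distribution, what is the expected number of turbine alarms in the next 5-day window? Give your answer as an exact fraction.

Total count: 13 + 14 + 26 + 33 + 43 = 129.
Total exposure: 2 + 5 + 4 + 5 + 6 = 22 days.
After the first batch: Gamma(5 + 129, 1 + 22) = Gamma(134, 23).
Total count: 4 + 8 + 4 + 1 + 7 + 3 + 3 + 8 = 38.
Total exposure: 8 days.
After the second batch: Gamma(134 + 38, 23 + 8) = Gamma(172, 31).
Predictive mean over a 5-day window = T·E[λ|data] = 5·172/31 = 860/31.

860/31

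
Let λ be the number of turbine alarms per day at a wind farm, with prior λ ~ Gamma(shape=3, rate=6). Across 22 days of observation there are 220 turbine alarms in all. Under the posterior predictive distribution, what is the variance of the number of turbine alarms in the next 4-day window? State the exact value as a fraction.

1784/49

Total count 220 over total exposure 22 days.
Posterior: α' = 3 + 220 = 223, β' = 6 + 22 = 28.
The posterior predictive for a window of length T is Negative Binomial with variance T·α'·(β'+T)/β'² = 4·223·32/784 = 1784/49.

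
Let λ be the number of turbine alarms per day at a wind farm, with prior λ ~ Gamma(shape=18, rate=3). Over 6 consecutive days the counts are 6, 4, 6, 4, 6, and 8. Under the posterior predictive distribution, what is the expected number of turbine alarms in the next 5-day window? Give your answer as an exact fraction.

Total count: 6 + 4 + 6 + 4 + 6 + 8 = 34.
Total exposure: 6 days.
Gamma(α, β) with Poisson data over total exposure Σt gives posterior Gamma(α+Σx, β+Σt) = Gamma(52, 9).
Predictive mean over a 5-day window = T·E[λ|data] = 5·52/9 = 260/9.

260/9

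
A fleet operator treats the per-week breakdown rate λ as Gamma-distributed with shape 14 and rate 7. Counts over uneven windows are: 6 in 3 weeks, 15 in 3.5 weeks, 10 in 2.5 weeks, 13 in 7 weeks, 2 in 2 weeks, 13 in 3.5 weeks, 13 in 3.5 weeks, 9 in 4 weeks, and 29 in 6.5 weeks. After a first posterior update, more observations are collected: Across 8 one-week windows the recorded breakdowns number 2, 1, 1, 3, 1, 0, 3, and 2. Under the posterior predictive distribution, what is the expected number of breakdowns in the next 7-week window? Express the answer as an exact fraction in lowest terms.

1918/101

Total count: 6 + 15 + 10 + 13 + 2 + 13 + 13 + 9 + 29 = 110.
Total exposure: 3 + 3.5 + 2.5 + 7 + 2 + 3.5 + 3.5 + 4 + 6.5 = 35.5 weeks.
After the first batch: Gamma(14 + 110, 7 + 35.5) = Gamma(124, 85/2).
Total count: 2 + 1 + 1 + 3 + 1 + 0 + 3 + 2 = 13.
Total exposure: 8 weeks.
After the second batch: Gamma(124 + 13, 85/2 + 8) = Gamma(137, 101/2).
Predictive mean over a 7-week window = T·E[λ|data] = 7·137/(101/2) = 1918/101.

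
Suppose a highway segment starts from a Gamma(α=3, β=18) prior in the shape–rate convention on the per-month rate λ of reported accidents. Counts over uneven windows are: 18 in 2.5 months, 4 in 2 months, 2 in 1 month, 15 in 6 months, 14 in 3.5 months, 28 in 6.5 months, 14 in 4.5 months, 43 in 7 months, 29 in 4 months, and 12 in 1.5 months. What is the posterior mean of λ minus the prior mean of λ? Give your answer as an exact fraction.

Total count: 18 + 4 + 2 + 15 + 14 + 28 + 14 + 43 + 29 + 12 = 179.
Total exposure: 2.5 + 2 + 1 + 6 + 3.5 + 6.5 + 4.5 + 7 + 4 + 1.5 = 38.5 months.
By Gamma–Poisson conjugacy, the posterior is Gamma(α + Σx, β + Σt) = Gamma(3 + 179, 18 + 38.5) = Gamma(182, 113/2).
Posterior mean = 182/(113/2) = 364/113; prior mean = 3/18 = 1/6. Difference = 364/113 − 1/6 = 2071/678.

2071/678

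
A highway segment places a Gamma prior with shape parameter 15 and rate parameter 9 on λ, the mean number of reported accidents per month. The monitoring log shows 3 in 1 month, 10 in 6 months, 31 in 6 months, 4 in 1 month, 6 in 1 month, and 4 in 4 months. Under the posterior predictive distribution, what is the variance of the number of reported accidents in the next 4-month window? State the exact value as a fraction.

584/49

Total count: 3 + 10 + 31 + 4 + 6 + 4 = 58.
Total exposure: 1 + 6 + 6 + 1 + 1 + 4 = 19 months.
Gamma(α, β) with Poisson data over total exposure Σt gives posterior Gamma(α+Σx, β+Σt) = Gamma(73, 28).
The posterior predictive for a window of length T is Negative Binomial with variance T·α'·(β'+T)/β'² = 4·73·32/784 = 584/49.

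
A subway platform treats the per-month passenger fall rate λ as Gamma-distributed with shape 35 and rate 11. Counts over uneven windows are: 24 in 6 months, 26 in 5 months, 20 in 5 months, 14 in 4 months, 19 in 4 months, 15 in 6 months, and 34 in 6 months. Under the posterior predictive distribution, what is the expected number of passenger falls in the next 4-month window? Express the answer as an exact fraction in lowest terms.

748/47

Total count: 24 + 26 + 20 + 14 + 19 + 15 + 34 = 152.
Total exposure: 6 + 5 + 5 + 4 + 4 + 6 + 6 = 36 months.
The Gamma prior is conjugate for the Poisson rate, so λ | data ~ Gamma(35+152, 11+36) = Gamma(187, 47).
Predictive mean over a 4-month window = T·E[λ|data] = 4·187/47 = 748/47.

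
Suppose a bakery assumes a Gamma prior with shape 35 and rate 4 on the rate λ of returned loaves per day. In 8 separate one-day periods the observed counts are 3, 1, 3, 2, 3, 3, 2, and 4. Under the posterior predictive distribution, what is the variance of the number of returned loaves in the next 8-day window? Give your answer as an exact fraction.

Total count: 3 + 1 + 3 + 2 + 3 + 3 + 2 + 4 = 21.
Total exposure: 8 days.
Gamma(α, β) with Poisson data over total exposure Σt gives posterior Gamma(α+Σx, β+Σt) = Gamma(56, 12).
The posterior predictive for a window of length T is Negative Binomial with variance T·α'·(β'+T)/β'² = 8·56·20/144 = 560/9.

560/9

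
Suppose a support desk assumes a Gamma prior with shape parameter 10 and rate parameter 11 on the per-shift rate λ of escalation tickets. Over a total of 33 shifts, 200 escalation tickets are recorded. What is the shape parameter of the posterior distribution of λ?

210

Total count 200 over total exposure 33 shifts.
By Gamma–Poisson conjugacy, the posterior is Gamma(α + Σx, β + Σt) = Gamma(10 + 200, 11 + 33) = Gamma(210, 44).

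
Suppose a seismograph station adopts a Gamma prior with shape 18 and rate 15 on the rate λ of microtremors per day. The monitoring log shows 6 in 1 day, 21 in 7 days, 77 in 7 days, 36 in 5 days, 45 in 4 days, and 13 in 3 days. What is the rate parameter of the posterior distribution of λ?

42

Total count: 6 + 21 + 77 + 36 + 45 + 13 = 198.
Total exposure: 1 + 7 + 7 + 5 + 4 + 3 = 27 days.
Gamma(α, β) with Poisson data over total exposure Σt gives posterior Gamma(α+Σx, β+Σt) = Gamma(216, 42).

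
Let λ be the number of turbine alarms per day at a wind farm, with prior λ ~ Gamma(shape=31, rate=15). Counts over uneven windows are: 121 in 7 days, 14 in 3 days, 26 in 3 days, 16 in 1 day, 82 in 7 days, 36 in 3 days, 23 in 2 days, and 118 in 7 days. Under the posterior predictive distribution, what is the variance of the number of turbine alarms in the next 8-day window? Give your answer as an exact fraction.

Total count: 121 + 14 + 26 + 16 + 82 + 36 + 23 + 118 = 436.
Total exposure: 7 + 3 + 3 + 1 + 7 + 3 + 2 + 7 = 33 days.
Posterior: α' = 31 + 436 = 467, β' = 15 + 33 = 48.
The posterior predictive for a window of length T is Negative Binomial with variance T·α'·(β'+T)/β'² = 8·467·56/2304 = 3269/36.

3269/36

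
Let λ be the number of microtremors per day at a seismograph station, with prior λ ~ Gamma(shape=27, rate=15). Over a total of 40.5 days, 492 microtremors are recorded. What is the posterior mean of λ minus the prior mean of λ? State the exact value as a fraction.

Total count 492 over total exposure 40.5 days.
Posterior: α' = 27 + 492 = 519, β' = 15 + 40.5 = 111/2.
Posterior mean = 519/(111/2) = 346/37; prior mean = 27/15 = 9/5. Difference = 346/37 − 9/5 = 1397/185.

1397/185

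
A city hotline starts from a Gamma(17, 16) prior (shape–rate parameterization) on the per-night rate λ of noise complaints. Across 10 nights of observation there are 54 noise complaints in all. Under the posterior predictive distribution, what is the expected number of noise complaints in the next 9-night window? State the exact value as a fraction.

639/26

Total count 54 over total exposure 10 nights.
The Gamma prior is conjugate for the Poisson rate, so λ | data ~ Gamma(17+54, 16+10) = Gamma(71, 26).
Predictive mean over a 9-night window = T·E[λ|data] = 9·71/26 = 639/26.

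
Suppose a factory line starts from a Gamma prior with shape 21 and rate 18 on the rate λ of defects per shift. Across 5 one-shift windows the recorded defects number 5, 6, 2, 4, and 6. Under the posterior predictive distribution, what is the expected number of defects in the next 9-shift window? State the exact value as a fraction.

Total count: 5 + 6 + 2 + 4 + 6 = 23.
Total exposure: 5 shifts.
Conjugate update: add total count to the shape and total exposure to the rate, giving Gamma(44, 23).
Predictive mean over a 9-shift window = T·E[λ|data] = 9·44/23 = 396/23.

396/23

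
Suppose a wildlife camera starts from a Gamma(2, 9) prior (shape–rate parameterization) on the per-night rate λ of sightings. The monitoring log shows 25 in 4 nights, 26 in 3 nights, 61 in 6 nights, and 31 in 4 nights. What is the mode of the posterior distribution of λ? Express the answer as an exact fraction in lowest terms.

Total count: 25 + 26 + 61 + 31 = 143.
Total exposure: 4 + 3 + 6 + 4 = 17 nights.
The Gamma prior is conjugate for the Poisson rate, so λ | data ~ Gamma(2+143, 9+17) = Gamma(145, 26).
Posterior mode = (α'−1)/β' = 144/26 = 72/13.

72/13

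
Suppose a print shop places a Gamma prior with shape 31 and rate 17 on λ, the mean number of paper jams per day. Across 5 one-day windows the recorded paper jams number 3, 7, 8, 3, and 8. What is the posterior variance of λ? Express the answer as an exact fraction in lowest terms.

Total count: 3 + 7 + 8 + 3 + 8 = 29.
Total exposure: 5 days.
By Gamma–Poisson conjugacy, the posterior is Gamma(α + Σx, β + Σt) = Gamma(31 + 29, 17 + 5) = Gamma(60, 22).
Posterior variance = α'/β'² = 60/484 = 15/121.

15/121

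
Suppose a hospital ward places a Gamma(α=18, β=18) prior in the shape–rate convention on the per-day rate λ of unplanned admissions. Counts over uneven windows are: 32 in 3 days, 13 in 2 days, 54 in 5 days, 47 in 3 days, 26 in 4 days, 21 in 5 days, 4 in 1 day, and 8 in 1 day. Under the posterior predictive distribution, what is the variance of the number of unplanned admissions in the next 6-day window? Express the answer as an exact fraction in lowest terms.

Total count: 32 + 13 + 54 + 47 + 26 + 21 + 4 + 8 = 205.
Total exposure: 3 + 2 + 5 + 3 + 4 + 5 + 1 + 1 = 24 days.
The Gamma prior is conjugate for the Poisson rate, so λ | data ~ Gamma(18+205, 18+24) = Gamma(223, 42).
The posterior predictive for a window of length T is Negative Binomial with variance T·α'·(β'+T)/β'² = 6·223·48/1764 = 1784/49.

1784/49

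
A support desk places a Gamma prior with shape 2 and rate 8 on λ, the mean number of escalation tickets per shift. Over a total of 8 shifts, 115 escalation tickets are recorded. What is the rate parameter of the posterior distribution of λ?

Total count 115 over total exposure 8 shifts.
By Gamma–Poisson conjugacy, the posterior is Gamma(α + Σx, β + Σt) = Gamma(2 + 115, 8 + 8) = Gamma(117, 16).

16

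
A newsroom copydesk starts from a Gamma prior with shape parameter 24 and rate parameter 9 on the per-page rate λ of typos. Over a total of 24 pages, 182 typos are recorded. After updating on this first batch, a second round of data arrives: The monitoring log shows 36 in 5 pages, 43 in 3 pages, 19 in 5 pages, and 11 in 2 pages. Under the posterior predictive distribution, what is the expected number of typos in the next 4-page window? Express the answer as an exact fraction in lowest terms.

105/4

Total count 182 over total exposure 24 pages.
After the first batch: Gamma(24 + 182, 9 + 24) = Gamma(206, 33).
Total count: 36 + 43 + 19 + 11 = 109.
Total exposure: 5 + 3 + 5 + 2 = 15 pages.
After the second batch: Gamma(206 + 109, 33 + 15) = Gamma(315, 48).
Predictive mean over a 4-page window = T·E[λ|data] = 4·315/48 = 105/4.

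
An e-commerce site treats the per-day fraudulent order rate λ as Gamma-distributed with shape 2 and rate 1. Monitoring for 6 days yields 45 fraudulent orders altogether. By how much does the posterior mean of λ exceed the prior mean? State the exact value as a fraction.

Total count 45 over total exposure 6 days.
The Gamma prior is conjugate for the Poisson rate, so λ | data ~ Gamma(2+45, 1+6) = Gamma(47, 7).
Posterior mean = 47/7 = 47/7; prior mean = 2/1 = 2. Difference = 47/7 − 2 = 33/7.

33/7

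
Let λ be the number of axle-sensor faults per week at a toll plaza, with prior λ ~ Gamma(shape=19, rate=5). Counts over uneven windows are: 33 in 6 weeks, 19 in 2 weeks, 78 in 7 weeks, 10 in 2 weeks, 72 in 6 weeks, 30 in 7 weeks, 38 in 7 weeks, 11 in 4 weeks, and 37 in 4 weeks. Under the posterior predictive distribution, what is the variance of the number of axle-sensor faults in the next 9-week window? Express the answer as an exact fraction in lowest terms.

184257/2500

Total count: 33 + 19 + 78 + 10 + 72 + 30 + 38 + 11 + 37 = 328.
Total exposure: 6 + 2 + 7 + 2 + 6 + 7 + 7 + 4 + 4 = 45 weeks.
Gamma(α, β) with Poisson data over total exposure Σt gives posterior Gamma(α+Σx, β+Σt) = Gamma(347, 50).
The posterior predictive for a window of length T is Negative Binomial with variance T·α'·(β'+T)/β'² = 9·347·59/2500 = 184257/2500.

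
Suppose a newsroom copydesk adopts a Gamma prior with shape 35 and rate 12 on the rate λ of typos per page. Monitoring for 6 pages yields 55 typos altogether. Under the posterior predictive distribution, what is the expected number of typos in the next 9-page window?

45

Total count 55 over total exposure 6 pages.
Posterior: α' = 35 + 55 = 90, β' = 12 + 6 = 18.
Predictive mean over a 9-page window = T·E[λ|data] = 9·90/18 = 45.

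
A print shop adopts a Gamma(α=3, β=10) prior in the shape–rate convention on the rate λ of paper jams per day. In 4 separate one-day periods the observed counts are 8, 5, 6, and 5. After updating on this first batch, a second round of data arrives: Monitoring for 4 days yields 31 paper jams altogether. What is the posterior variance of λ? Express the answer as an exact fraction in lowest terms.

Total count: 8 + 5 + 6 + 5 = 24.
Total exposure: 4 days.
After the first batch: Gamma(3 + 24, 10 + 4) = Gamma(27, 14).
Total count 31 over total exposure 4 days.
After the second batch: Gamma(27 + 31, 14 + 4) = Gamma(58, 18).
Posterior variance = α'/β'² = 58/324 = 29/162.

29/162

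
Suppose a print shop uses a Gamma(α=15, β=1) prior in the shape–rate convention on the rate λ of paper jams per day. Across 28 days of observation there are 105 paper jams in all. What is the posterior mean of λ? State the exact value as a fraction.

120/29

Total count 105 over total exposure 28 days.
By Gamma–Poisson conjugacy, the posterior is Gamma(α + Σx, β + Σt) = Gamma(15 + 105, 1 + 28) = Gamma(120, 29).
Posterior mean = α'/β' = 120/29.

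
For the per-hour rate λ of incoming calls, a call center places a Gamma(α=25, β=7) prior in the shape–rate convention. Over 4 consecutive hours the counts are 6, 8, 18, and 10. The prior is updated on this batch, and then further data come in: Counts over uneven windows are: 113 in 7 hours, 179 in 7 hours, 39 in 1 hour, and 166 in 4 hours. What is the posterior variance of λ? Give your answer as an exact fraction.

Total count: 6 + 8 + 18 + 10 = 42.
Total exposure: 4 hours.
After the first batch: Gamma(25 + 42, 7 + 4) = Gamma(67, 11).
Total count: 113 + 179 + 39 + 166 = 497.
Total exposure: 7 + 7 + 1 + 4 = 19 hours.
After the second batch: Gamma(67 + 497, 11 + 19) = Gamma(564, 30).
Posterior variance = α'/β'² = 564/900 = 47/75.

47/75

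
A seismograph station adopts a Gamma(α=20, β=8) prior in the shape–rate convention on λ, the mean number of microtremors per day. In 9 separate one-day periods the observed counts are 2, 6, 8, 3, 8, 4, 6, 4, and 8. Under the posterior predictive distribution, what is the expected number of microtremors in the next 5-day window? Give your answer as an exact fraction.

Total count: 2 + 6 + 8 + 3 + 8 + 4 + 6 + 4 + 8 = 49.
Total exposure: 9 days.
The Gamma prior is conjugate for the Poisson rate, so λ | data ~ Gamma(20+49, 8+9) = Gamma(69, 17).
Predictive mean over a 5-day window = T·E[λ|data] = 5·69/17 = 345/17.

345/17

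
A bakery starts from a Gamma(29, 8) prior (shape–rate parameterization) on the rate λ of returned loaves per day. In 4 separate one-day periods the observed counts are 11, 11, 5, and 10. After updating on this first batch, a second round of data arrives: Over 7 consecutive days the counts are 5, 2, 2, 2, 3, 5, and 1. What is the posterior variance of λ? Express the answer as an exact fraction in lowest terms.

86/361

Total count: 11 + 11 + 5 + 10 = 37.
Total exposure: 4 days.
After the first batch: Gamma(29 + 37, 8 + 4) = Gamma(66, 12).
Total count: 5 + 2 + 2 + 2 + 3 + 5 + 1 = 20.
Total exposure: 7 days.
After the second batch: Gamma(66 + 20, 12 + 7) = Gamma(86, 19).
Posterior variance = α'/β'² = 86/361.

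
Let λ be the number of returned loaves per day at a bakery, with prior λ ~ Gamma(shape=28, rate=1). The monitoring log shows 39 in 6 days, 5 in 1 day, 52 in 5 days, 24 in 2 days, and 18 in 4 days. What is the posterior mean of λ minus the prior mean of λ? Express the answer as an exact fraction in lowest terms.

Total count: 39 + 5 + 52 + 24 + 18 = 138.
Total exposure: 6 + 1 + 5 + 2 + 4 = 18 days.
Gamma(α, β) with Poisson data over total exposure Σt gives posterior Gamma(α+Σx, β+Σt) = Gamma(166, 19).
Posterior mean = 166/19 = 166/19; prior mean = 28/1 = 28. Difference = 166/19 − 28 = -366/19.

-366/19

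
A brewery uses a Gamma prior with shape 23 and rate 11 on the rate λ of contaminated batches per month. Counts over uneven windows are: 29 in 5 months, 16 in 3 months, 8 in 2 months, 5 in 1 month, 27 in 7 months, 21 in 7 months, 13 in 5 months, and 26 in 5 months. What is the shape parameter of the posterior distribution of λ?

Total count: 29 + 16 + 8 + 5 + 27 + 21 + 13 + 26 = 145.
Total exposure: 5 + 3 + 2 + 1 + 7 + 7 + 5 + 5 = 35 months.
Conjugate update: add total count to the shape and total exposure to the rate, giving Gamma(168, 46).

168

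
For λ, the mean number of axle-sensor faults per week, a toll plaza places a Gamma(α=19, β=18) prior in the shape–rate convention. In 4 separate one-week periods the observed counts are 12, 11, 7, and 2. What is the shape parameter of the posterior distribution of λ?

Total count: 12 + 11 + 7 + 2 = 32.
Total exposure: 4 weeks.
By Gamma–Poisson conjugacy, the posterior is Gamma(α + Σx, β + Σt) = Gamma(19 + 32, 18 + 4) = Gamma(51, 22).

51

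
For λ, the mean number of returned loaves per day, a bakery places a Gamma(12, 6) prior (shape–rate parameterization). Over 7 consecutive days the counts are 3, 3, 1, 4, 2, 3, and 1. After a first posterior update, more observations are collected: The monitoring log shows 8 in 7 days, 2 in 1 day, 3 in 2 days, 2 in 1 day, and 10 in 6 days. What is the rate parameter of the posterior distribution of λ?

Total count: 3 + 3 + 1 + 4 + 2 + 3 + 1 = 17.
Total exposure: 7 days.
After the first batch: Gamma(12 + 17, 6 + 7) = Gamma(29, 13).
Total count: 8 + 2 + 3 + 2 + 10 = 25.
Total exposure: 7 + 1 + 2 + 1 + 6 = 17 days.
After the second batch: Gamma(29 + 25, 13 + 17) = Gamma(54, 30).

30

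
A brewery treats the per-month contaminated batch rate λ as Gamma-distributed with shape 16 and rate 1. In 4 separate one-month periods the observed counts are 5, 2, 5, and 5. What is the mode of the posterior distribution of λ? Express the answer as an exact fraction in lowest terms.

Total count: 5 + 2 + 5 + 5 = 17.
Total exposure: 4 months.
Posterior: α' = 16 + 17 = 33, β' = 1 + 4 = 5.
Posterior mode = (α'−1)/β' = 32/5.

32/5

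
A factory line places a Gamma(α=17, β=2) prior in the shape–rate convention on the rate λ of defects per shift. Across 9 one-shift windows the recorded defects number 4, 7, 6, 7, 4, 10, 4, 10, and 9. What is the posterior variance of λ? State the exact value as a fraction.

78/121

Total count: 4 + 7 + 6 + 7 + 4 + 10 + 4 + 10 + 9 = 61.
Total exposure: 9 shifts.
Posterior: α' = 17 + 61 = 78, β' = 2 + 9 = 11.
Posterior variance = α'/β'² = 78/121.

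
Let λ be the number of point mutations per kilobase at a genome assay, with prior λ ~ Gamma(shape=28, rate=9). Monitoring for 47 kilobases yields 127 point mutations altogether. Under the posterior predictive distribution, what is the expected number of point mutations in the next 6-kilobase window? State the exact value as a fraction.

465/28

Total count 127 over total exposure 47 kilobases.
Conjugate update: add total count to the shape and total exposure to the rate, giving Gamma(155, 56).
Predictive mean over a 6-kilobase window = T·E[λ|data] = 6·155/56 = 465/28.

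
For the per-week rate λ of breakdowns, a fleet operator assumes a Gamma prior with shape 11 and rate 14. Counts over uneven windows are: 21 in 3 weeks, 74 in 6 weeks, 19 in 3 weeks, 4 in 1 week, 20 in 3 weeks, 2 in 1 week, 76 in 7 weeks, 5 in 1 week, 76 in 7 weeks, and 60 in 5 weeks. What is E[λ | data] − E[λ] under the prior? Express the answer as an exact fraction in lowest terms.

4591/714

Total count: 21 + 74 + 19 + 4 + 20 + 2 + 76 + 5 + 76 + 60 = 357.
Total exposure: 3 + 6 + 3 + 1 + 3 + 1 + 7 + 1 + 7 + 5 = 37 weeks.
Posterior: α' = 11 + 357 = 368, β' = 14 + 37 = 51.
Posterior mean = 368/51 = 368/51; prior mean = 11/14 = 11/14. Difference = 368/51 − 11/14 = 4591/714.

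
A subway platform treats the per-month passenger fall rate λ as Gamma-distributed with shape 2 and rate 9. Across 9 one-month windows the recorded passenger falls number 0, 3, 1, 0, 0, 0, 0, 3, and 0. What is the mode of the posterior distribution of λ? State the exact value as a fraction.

Total count: 0 + 3 + 1 + 0 + 0 + 0 + 0 + 3 + 0 = 7.
Total exposure: 9 months.
Gamma(α, β) with Poisson data over total exposure Σt gives posterior Gamma(α+Σx, β+Σt) = Gamma(9, 18).
Posterior mode = (α'−1)/β' = 8/18 = 4/9.

4/9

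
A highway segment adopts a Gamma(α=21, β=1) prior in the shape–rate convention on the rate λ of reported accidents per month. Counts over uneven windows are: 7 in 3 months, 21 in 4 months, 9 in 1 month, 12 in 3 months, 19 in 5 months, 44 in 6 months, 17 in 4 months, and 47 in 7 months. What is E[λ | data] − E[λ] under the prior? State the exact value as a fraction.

Total count: 7 + 21 + 9 + 12 + 19 + 44 + 17 + 47 = 176.
Total exposure: 3 + 4 + 1 + 3 + 5 + 6 + 4 + 7 = 33 months.
Gamma(α, β) with Poisson data over total exposure Σt gives posterior Gamma(α+Σx, β+Σt) = Gamma(197, 34).
Posterior mean = 197/34 = 197/34; prior mean = 21/1 = 21. Difference = 197/34 − 21 = -517/34.

-517/34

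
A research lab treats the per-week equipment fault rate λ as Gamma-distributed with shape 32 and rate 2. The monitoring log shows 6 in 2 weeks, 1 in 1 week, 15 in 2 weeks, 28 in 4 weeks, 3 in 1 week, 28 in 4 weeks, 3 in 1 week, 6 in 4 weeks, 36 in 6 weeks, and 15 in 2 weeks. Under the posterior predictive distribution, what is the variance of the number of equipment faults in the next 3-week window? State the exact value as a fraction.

16608/841

Total count: 6 + 1 + 15 + 28 + 3 + 28 + 3 + 6 + 36 + 15 = 141.
Total exposure: 2 + 1 + 2 + 4 + 1 + 4 + 1 + 4 + 6 + 2 = 27 weeks.
By Gamma–Poisson conjugacy, the posterior is Gamma(α + Σx, β + Σt) = Gamma(32 + 141, 2 + 27) = Gamma(173, 29).
The posterior predictive for a window of length T is Negative Binomial with variance T·α'·(β'+T)/β'² = 3·173·32/841 = 16608/841.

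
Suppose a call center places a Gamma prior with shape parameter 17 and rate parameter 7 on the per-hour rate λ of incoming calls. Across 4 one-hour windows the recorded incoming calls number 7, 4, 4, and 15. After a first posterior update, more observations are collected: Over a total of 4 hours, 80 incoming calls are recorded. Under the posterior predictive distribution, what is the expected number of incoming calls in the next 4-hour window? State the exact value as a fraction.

508/15

Total count: 7 + 4 + 4 + 15 = 30.
Total exposure: 4 hours.
After the first batch: Gamma(17 + 30, 7 + 4) = Gamma(47, 11).
Total count 80 over total exposure 4 hours.
After the second batch: Gamma(47 + 80, 11 + 4) = Gamma(127, 15).
Predictive mean over a 4-hour window = T·E[λ|data] = 4·127/15 = 508/15.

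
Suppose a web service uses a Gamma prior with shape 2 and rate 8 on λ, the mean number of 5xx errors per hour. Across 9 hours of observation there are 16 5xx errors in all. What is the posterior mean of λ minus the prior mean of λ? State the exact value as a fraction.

Total count 16 over total exposure 9 hours.
Conjugate update: add total count to the shape and total exposure to the rate, giving Gamma(18, 17).
Posterior mean = 18/17 = 18/17; prior mean = 2/8 = 1/4. Difference = 18/17 − 1/4 = 55/68.

55/68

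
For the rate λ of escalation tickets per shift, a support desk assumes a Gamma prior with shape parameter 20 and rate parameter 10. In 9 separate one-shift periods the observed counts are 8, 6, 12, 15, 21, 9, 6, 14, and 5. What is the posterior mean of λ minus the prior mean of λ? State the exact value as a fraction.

Total count: 8 + 6 + 12 + 15 + 21 + 9 + 6 + 14 + 5 = 96.
Total exposure: 9 shifts.
By Gamma–Poisson conjugacy, the posterior is Gamma(α + Σx, β + Σt) = Gamma(20 + 96, 10 + 9) = Gamma(116, 19).
Posterior mean = 116/19 = 116/19; prior mean = 20/10 = 2. Difference = 116/19 − 2 = 78/19.

78/19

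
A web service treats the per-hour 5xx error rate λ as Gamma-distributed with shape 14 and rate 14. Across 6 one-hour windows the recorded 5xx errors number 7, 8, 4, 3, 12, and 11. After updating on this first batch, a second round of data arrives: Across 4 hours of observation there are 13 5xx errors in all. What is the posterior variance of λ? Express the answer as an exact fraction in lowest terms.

Total count: 7 + 8 + 4 + 3 + 12 + 11 = 45.
Total exposure: 6 hours.
After the first batch: Gamma(14 + 45, 14 + 6) = Gamma(59, 20).
Total count 13 over total exposure 4 hours.
After the second batch: Gamma(59 + 13, 20 + 4) = Gamma(72, 24).
Posterior variance = α'/β'² = 72/576 = 1/8.

1/8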